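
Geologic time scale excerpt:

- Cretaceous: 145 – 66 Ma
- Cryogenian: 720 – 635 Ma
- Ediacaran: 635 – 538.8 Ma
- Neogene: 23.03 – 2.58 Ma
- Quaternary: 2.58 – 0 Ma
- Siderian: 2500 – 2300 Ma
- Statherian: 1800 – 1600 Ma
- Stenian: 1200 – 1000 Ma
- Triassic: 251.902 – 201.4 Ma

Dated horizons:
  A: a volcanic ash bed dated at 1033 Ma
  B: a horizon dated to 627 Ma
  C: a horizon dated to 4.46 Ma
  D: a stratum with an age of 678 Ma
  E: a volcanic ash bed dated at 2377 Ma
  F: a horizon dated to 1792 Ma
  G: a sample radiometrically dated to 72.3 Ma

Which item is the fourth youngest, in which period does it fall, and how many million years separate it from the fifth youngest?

Smaller Ma means younger, so youngest first: C 4.46 < G 72.3 < B 627 < D 678 < A 1033 < F 1792 < E 2377.
Counting 4 along gives D (678 Ma); the excerpt puts that inside the Cryogenian, 720–635 Ma.
Next in line is A (1033 Ma), and 1033 − 678 = 355 Myr.

D, in the Cryogenian; 355 million years to A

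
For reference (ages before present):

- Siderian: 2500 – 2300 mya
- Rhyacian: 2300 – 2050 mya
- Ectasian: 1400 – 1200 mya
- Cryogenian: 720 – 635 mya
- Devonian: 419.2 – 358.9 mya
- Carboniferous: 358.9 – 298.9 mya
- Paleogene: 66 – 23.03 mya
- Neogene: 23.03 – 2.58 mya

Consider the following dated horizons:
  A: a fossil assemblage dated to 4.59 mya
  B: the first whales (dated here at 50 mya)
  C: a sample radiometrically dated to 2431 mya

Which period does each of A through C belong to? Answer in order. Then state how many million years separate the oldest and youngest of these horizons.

A — Neogene; B — Paleogene; C — Siderian; span 2426.41 million years

Match each age against the start–end ranges in the excerpt: A = 4.59 Ma → Neogene (23.03–2.58); B = 50 Ma → Paleogene (66–23.03); C = 2431 Ma → Siderian (2500–2300).
The largest age is 2431 Ma and the smallest is 4.59 Ma; their difference is 2426.41 Myr.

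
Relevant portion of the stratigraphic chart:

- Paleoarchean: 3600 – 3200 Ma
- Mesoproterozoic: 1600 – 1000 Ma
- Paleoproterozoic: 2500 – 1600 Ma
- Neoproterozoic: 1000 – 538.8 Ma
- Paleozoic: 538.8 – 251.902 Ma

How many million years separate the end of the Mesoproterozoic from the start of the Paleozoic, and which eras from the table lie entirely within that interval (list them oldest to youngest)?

End of Mesoproterozoic = 1000 Ma; start of Paleozoic = 538.8 Ma.
Gap = 1000 − 538.8 = 461.2 Myr.
Eras wholly inside 1000–538.8 Ma: Neoproterozoic (1000–538.8).

461.2 million years; Neoproterozoic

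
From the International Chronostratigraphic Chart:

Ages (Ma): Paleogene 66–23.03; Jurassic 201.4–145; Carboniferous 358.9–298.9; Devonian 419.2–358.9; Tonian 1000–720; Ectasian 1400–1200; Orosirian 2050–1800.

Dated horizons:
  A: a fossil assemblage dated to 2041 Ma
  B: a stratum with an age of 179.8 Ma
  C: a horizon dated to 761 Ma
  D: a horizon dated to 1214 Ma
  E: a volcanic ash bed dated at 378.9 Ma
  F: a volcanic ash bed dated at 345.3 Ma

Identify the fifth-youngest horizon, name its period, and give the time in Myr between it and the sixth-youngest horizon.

Sorted youngest-first by Ma: B (179.8), F (345.3), E (378.9), C (761), D (1214), A (2041).
The fifth youngest is D at 1214 Ma, which lies in 1400–1200 Ma: the Ectasian.
The sixth youngest is A at 2041 Ma; separation = |1214 − 2041| = 827 Myr.

D, in the Ectasian; 827 million years to A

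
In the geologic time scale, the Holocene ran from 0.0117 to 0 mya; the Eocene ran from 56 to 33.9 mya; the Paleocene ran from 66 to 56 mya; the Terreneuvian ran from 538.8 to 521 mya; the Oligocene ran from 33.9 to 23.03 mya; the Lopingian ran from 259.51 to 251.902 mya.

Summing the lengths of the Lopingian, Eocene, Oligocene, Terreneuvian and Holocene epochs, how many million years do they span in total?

Each duration: Lopingian = 7.608; Eocene = 22.1; Oligocene = 10.87; Terreneuvian = 17.8; Holocene = 0.0117.
Sum: 7.608 + 22.1 + 10.87 + 17.8 + 0.0117 = 58.3897 Myr.

58.3897 million years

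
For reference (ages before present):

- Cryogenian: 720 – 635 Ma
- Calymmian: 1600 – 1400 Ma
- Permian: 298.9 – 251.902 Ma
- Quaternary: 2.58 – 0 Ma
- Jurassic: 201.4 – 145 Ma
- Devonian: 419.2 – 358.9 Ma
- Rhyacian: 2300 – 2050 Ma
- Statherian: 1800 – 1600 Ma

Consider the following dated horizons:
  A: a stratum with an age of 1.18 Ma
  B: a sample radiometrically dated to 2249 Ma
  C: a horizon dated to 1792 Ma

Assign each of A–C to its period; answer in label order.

A: 1.18 Ma lies in 2.58–0 Ma, so Quaternary.
B: 2249 Ma lies in 2300–2050 Ma, so Rhyacian.
C: 1792 Ma lies in 1800–1600 Ma, so Statherian.

A — Quaternary; B — Rhyacian; C — Statherian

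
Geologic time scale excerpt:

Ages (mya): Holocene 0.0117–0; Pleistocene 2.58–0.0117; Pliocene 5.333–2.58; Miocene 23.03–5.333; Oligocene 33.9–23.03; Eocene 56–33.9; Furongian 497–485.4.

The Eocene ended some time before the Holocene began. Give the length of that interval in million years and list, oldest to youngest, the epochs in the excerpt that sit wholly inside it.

33.8883 million years; Oligocene, Miocene, Pliocene, Pleistocene

The Eocene closes at 33.9 Ma and the Holocene opens at 0.0117 Ma, so the interval is 33.9 − 0.0117 = 33.8883 Myr.
An epoch fits inside if it starts at or after 33.9 Ma and ends at or before 0.0117 Ma; oldest first that gives Oligocene, Miocene, Pliocene, Pleistocene.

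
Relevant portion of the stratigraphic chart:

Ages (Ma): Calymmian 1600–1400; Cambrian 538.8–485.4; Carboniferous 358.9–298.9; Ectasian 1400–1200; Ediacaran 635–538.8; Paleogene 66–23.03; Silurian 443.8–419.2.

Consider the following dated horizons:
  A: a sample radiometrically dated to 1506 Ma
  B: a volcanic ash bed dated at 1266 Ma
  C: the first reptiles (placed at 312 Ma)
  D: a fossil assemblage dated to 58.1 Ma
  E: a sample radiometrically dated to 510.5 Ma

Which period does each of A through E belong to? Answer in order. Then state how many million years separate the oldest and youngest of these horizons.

A — Calymmian; B — Ectasian; C — Carboniferous; D — Paleogene; E — Cambrian; span 1447.9 million years

A: 1506 Ma lies in 1600–1400 Ma, so Calymmian.
B: 1266 Ma lies in 1400–1200 Ma, so Ectasian.
C: 312 Ma lies in 358.9–298.9 Ma, so Carboniferous.
D: 58.1 Ma lies in 66–23.03 Ma, so Paleogene.
E: 510.5 Ma lies in 538.8–485.4 Ma, so Cambrian.
Oldest = 1506 Ma, youngest = 58.1 Ma → span 1447.9 Myr.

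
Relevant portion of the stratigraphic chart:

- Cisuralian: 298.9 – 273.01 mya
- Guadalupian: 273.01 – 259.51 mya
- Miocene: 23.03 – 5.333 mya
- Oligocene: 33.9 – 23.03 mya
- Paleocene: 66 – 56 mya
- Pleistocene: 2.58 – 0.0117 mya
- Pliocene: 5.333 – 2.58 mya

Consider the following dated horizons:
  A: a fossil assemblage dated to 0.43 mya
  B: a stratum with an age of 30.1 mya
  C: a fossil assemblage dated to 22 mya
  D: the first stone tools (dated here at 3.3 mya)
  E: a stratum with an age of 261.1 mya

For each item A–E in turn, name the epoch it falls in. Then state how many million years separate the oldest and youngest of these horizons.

A — Pleistocene; B — Oligocene; C — Miocene; D — Pliocene; E — Guadalupian; span 260.67 million years

A: 0.43 Ma lies in 2.58–0.0117 Ma, so Pleistocene.
B: 30.1 Ma lies in 33.9–23.03 Ma, so Oligocene.
C: 22 Ma lies in 23.03–5.333 Ma, so Miocene.
D: 3.3 Ma lies in 5.333–2.58 Ma, so Pliocene.
E: 261.1 Ma lies in 273.01–259.51 Ma, so Guadalupian.
Oldest = 261.1 Ma, youngest = 0.43 Ma → span 260.67 Myr.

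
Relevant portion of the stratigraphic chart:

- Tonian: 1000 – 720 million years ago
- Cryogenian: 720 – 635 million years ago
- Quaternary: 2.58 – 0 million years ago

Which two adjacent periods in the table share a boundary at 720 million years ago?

Tonian and Cryogenian

The Tonian ends at 720 million years ago and the Cryogenian begins at 720 million years ago, so they share that boundary.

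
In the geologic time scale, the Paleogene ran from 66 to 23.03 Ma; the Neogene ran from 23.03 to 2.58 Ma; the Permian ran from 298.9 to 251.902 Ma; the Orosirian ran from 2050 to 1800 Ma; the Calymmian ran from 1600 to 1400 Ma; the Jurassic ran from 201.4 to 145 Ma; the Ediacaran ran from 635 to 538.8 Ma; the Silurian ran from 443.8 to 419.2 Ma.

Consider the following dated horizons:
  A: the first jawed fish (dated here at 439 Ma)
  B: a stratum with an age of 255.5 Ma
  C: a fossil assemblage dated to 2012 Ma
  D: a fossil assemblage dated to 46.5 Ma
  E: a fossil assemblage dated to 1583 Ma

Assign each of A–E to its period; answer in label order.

A — Silurian; B — Permian; C — Orosirian; D — Paleogene; E — Calymmian

Match each age against the start–end ranges in the excerpt: A = 439 Ma → Silurian (443.8–419.2); B = 255.5 Ma → Permian (298.9–251.902); C = 2012 Ma → Orosirian (2050–1800); D = 46.5 Ma → Paleogene (66–23.03); E = 1583 Ma → Calymmian (1600–1400).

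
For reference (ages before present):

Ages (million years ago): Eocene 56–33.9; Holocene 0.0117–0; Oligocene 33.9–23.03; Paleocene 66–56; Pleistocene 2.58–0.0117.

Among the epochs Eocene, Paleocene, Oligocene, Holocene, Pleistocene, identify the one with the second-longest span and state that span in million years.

Oligocene, 10.87 million years

Start − end for each: Eocene 56 − 33.9 = 22.1; Paleocene 66 − 56 = 10; Oligocene 33.9 − 23.03 = 10.87; Holocene 0.0117 − 0 = 0.0117; Pleistocene 2.58 − 0.0117 = 2.5683.
Ranking these from longest: Eocene > Oligocene > Paleocene > Pleistocene > Holocene.
Position 2 in that ranking is Oligocene, which lasted 10.87 Myr.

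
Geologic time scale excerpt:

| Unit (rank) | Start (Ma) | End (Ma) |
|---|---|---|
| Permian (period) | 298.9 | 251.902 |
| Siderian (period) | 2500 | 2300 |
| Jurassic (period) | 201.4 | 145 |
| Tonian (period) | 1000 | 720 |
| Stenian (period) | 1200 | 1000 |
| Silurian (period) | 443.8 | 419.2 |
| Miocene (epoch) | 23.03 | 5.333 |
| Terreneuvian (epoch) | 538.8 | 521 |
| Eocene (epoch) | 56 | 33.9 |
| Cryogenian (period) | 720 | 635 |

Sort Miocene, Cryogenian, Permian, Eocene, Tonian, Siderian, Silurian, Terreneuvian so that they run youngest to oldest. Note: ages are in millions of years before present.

Miocene → Eocene → Permian → Silurian → Terreneuvian → Cryogenian → Tonian → Siderian

Sorting by start age (ascending Ma, since larger Ma = older): Miocene began 23.03, Eocene began 56, Permian began 298.9, Silurian began 443.8, Terreneuvian began 538.8, Cryogenian began 720, Tonian began 1000, Siderian began 2500.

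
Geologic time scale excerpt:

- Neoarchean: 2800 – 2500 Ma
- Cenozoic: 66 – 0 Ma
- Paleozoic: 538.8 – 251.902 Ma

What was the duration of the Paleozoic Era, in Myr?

286.898 million years

538.8 − 251.902 = 286.898 million years.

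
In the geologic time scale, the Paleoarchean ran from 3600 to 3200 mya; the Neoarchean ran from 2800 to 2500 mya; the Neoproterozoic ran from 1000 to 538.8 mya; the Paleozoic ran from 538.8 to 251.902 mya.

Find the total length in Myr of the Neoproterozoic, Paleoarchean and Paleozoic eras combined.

Duration is start − end for each: (1000 − 538.8) + (3600 − 3200) + (538.8 − 251.902).
That is 461.2 + 400 + 286.898, which totals 1148.098 million years.

1148.098 million years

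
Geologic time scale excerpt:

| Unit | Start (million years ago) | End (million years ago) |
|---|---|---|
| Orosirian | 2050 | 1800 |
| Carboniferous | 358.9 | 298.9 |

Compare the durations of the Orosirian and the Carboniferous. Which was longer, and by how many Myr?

Orosirian: 2050 − 1800 = 250 Myr.
Carboniferous: 358.9 − 298.9 = 60 Myr.
Difference: 250 − 60 = 190 Myr, so the Orosirian was longer.

Orosirian, by 190 million years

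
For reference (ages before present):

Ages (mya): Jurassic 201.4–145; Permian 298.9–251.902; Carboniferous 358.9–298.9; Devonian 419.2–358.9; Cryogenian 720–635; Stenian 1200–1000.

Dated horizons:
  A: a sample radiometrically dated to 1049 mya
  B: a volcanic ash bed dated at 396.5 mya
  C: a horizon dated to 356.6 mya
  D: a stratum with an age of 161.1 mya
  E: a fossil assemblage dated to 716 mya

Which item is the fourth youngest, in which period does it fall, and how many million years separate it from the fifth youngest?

Smaller Ma means younger, so youngest first: D 161.1 < C 356.6 < B 396.5 < E 716 < A 1049.
Counting 4 along gives E (716 Ma); the excerpt puts that inside the Cryogenian, 720–635 Ma.
Next in line is A (1049 Ma), and 1049 − 716 = 333 Myr.

E, in the Cryogenian; 333 million years to A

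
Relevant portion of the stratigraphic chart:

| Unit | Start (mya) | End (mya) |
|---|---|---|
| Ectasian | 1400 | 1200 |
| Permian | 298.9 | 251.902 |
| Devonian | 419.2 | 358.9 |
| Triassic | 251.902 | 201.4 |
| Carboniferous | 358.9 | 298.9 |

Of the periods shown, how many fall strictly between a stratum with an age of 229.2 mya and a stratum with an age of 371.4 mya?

The older date is 371.4 Ma and the younger is 229.2 Ma.
Periods with start < 371.4 and end > 229.2 Ma: Carboniferous (358.9–298.9), Permian (298.9–251.902).
That is 2 complete periods.

2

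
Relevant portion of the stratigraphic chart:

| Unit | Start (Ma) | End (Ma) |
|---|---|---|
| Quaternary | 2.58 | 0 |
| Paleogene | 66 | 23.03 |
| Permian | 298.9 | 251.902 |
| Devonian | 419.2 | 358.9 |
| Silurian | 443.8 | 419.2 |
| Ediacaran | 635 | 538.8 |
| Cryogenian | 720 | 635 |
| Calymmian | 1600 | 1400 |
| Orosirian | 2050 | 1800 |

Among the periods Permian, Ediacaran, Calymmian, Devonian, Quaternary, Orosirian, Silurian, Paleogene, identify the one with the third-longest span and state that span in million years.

Durations: Permian 46.998; Ediacaran 96.2; Calymmian 200; Devonian 60.3; Quaternary 2.58; Orosirian 250; Silurian 24.6; Paleogene 42.97 Myr.
Sorted longest-first: Orosirian (250), Calymmian (200), Ediacaran (96.2), Devonian (60.3), Permian (46.998), Paleogene (42.97), Silurian (24.6), Quaternary (2.58).
The third longest is Ediacaran at 96.2 Myr.

Ediacaran, 96.2 million years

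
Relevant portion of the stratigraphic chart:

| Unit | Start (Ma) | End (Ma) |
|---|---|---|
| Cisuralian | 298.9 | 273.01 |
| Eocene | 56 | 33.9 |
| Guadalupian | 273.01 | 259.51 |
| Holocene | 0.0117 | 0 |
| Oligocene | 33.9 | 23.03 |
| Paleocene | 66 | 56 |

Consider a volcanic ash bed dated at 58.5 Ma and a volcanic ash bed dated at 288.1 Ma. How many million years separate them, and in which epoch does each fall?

229.6 million years apart; the first in the Paleocene, the second in the Cisuralian

Elapsed time: 288.1 − 58.5 = 229.6 Myr.
58.5 Ma lies within 66–56 Ma: Paleocene.
288.1 Ma lies within 298.9–273.01 Ma: Cisuralian.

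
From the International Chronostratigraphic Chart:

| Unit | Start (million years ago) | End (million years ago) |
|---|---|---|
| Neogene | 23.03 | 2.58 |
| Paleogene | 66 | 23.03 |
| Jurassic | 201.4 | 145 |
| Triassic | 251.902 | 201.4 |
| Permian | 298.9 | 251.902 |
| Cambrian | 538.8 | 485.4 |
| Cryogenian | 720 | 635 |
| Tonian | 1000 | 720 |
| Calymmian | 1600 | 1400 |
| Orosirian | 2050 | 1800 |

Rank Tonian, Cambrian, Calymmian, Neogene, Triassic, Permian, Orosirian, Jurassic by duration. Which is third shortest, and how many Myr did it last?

Triassic, 50.502 million years

Start − end for each: Tonian 1000 − 720 = 280; Cambrian 538.8 − 485.4 = 53.4; Calymmian 1600 − 1400 = 200; Neogene 23.03 − 2.58 = 20.45; Triassic 251.902 − 201.4 = 50.502; Permian 298.9 − 251.902 = 46.998; Orosirian 2050 − 1800 = 250; Jurassic 201.4 − 145 = 56.4.
Ranking these from shortest: Neogene < Permian < Triassic < Cambrian < Jurassic < Calymmian < Orosirian < Tonian.
Position 3 in that ranking is Triassic, which lasted 50.502 Myr.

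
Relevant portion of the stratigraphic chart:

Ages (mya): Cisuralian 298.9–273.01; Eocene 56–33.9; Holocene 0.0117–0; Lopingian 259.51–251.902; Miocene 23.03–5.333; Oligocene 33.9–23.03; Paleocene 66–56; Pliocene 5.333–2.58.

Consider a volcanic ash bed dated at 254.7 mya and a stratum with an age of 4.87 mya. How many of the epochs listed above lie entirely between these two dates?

The older date is 254.7 Ma and the younger is 4.87 Ma.
Epochs with start < 254.7 and end > 4.87 Ma: Paleocene (66–56), Eocene (56–33.9), Oligocene (33.9–23.03), Miocene (23.03–5.333).
That is 4 complete epochs.

4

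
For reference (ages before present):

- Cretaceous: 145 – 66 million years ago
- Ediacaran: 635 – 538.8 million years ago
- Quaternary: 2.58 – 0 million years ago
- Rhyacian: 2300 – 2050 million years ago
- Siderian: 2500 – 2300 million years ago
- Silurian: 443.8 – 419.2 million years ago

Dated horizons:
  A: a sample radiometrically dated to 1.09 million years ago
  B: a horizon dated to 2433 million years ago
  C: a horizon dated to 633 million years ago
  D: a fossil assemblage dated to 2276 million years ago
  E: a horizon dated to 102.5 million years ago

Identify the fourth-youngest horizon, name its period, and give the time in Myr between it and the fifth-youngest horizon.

D, in the Rhyacian; 157 million years to B

Smaller Ma means younger, so youngest first: A 1.09 < E 102.5 < C 633 < D 2276 < B 2433.
Counting 4 along gives D (2276 Ma); the excerpt puts that inside the Rhyacian, 2300–2050 Ma.
Next in line is B (2433 Ma), and 2433 − 2276 = 157 Myr.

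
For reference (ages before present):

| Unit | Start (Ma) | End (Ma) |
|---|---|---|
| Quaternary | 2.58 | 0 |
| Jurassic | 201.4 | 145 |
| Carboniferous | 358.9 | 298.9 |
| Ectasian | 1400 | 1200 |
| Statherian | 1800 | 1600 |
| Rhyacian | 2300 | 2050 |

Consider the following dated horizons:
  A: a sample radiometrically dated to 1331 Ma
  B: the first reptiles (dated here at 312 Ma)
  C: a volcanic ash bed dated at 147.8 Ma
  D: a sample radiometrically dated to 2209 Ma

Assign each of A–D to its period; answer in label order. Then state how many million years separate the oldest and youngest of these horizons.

A: 1331 Ma lies in 1400–1200 Ma, so Ectasian.
B: 312 Ma lies in 358.9–298.9 Ma, so Carboniferous.
C: 147.8 Ma lies in 201.4–145 Ma, so Jurassic.
D: 2209 Ma lies in 2300–2050 Ma, so Rhyacian.
Oldest = 2209 Ma, youngest = 147.8 Ma → span 2061.2 Myr.

A — Ectasian; B — Carboniferous; C — Jurassic; D — Rhyacian; span 2061.2 million years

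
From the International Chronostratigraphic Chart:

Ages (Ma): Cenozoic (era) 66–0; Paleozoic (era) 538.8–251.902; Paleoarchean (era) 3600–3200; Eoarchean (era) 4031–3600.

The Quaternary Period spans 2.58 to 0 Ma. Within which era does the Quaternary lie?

The Quaternary (2.58–0 Ma) lies entirely within 66–0 Ma, the Cenozoic Era.

Cenozoic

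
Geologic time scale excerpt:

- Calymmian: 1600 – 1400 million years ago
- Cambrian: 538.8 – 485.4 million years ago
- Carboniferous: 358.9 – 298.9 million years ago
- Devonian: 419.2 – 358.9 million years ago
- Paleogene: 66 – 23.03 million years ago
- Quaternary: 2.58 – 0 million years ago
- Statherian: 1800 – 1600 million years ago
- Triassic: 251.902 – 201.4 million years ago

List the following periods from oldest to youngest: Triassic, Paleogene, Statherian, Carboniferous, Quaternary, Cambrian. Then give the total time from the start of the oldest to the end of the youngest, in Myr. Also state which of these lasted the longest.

Start ages (Ma): Statherian 1800, Cambrian 538.8, Carboniferous 358.9, Triassic 251.902, Paleogene 66, Quaternary 2.58.
Ordered oldest to youngest: Statherian, Cambrian, Carboniferous, Triassic, Paleogene, Quaternary.
Span = 1800 − 0 = 1800 Myr.
Durations: Statherian 200, Cambrian 53.4, Triassic 50.502, Paleogene 42.97, Quaternary 2.58, Carboniferous 60 → longest is Statherian (200 Myr).

Statherian, Cambrian, Carboniferous, Triassic, Paleogene, Quaternary; total span 1800 Myr; longest is Statherian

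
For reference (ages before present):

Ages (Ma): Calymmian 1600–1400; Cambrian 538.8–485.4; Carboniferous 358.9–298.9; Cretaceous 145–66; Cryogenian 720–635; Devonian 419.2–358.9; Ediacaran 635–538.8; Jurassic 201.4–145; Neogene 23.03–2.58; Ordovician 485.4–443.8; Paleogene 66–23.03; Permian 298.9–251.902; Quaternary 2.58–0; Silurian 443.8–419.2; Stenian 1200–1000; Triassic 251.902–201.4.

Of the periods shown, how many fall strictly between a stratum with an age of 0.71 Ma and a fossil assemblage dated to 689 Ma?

12

689 Ma sits inside the Cryogenian (720–635) and 0.71 Ma inside the Quaternary (2.58–0); neither of those is wholly between the two dates.
The listed periods lying completely between them are Ediacaran, Cambrian, Ordovician, Silurian, Devonian, Carboniferous, Permian, Triassic, Jurassic, Cretaceous, Paleogene, Neogene — 12 in all.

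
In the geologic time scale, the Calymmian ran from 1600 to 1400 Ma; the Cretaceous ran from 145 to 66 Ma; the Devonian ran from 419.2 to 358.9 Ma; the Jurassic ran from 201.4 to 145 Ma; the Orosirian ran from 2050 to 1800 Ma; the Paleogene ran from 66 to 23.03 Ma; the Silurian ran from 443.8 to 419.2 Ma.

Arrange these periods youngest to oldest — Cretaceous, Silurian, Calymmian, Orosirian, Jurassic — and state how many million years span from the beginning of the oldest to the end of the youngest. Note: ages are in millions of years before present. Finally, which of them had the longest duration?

Start ages (Ma): Orosirian 2050, Calymmian 1600, Silurian 443.8, Jurassic 201.4, Cretaceous 145.
Ordered youngest to oldest: Cretaceous, Jurassic, Silurian, Calymmian, Orosirian.
Span = 2050 − 66 = 1984 Myr.
Durations: Cretaceous 79, Jurassic 56.4, Silurian 24.6, Orosirian 250, Calymmian 200 → longest is Orosirian (250 Myr).

Cretaceous → Jurassic → Silurian → Calymmian → Orosirian; total span 1984 Myr; longest is Orosirian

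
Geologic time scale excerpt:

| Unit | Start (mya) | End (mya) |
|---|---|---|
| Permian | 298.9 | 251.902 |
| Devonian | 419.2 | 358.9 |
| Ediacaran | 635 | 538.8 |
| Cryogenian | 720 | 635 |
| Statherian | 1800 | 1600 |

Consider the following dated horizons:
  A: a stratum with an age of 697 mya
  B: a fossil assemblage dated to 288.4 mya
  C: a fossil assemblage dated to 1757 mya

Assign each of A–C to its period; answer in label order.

A — Cryogenian; B — Permian; C — Statherian

Match each age against the start–end ranges in the excerpt: A = 697 Ma → Cryogenian (720–635); B = 288.4 Ma → Permian (298.9–251.902); C = 1757 Ma → Statherian (1800–1600).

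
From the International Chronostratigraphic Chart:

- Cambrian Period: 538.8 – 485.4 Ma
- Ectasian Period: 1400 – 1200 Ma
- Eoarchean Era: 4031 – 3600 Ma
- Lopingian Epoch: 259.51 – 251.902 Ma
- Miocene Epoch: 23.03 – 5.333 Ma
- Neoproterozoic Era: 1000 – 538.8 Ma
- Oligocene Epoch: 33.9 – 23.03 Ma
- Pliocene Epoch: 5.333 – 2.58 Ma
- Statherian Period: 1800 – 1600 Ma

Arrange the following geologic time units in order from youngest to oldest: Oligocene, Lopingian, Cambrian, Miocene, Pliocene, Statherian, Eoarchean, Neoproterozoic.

Pliocene, Miocene, Oligocene, Lopingian, Cambrian, Neoproterozoic, Statherian, Eoarchean

The oldest of these is Eoarchean (starts 4031 Ma) and the youngest is Pliocene (ends 2.58 Ma).
In between, by decreasing start age: Statherian (1800), Neoproterozoic (1000), Cambrian (538.8), Lopingian (259.51), Oligocene (33.9), Miocene (23.03).
Listing youngest first means reversing that sequence.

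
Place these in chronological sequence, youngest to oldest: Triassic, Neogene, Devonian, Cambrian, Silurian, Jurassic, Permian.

Group by era (each group listed oldest first) — Paleozoic: Cambrian, Silurian, Devonian, Permian; Mesozoic: Triassic, Jurassic; Cenozoic: Neogene. The eras run Paleozoic → Mesozoic → Cenozoic. Concatenating the groups in that era order and then reversing gives youngest to oldest.

Neogene, Jurassic, Triassic, Permian, Devonian, Silurian, Cambrian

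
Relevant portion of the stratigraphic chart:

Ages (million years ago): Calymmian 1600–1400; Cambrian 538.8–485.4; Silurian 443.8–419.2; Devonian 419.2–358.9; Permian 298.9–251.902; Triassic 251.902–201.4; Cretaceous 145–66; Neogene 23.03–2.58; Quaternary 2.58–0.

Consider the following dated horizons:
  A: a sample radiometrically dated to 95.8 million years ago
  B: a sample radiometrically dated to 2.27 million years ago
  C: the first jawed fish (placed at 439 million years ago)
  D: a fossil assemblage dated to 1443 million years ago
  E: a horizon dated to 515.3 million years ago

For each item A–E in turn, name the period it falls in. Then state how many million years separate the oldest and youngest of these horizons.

A: 95.8 Ma lies in 145–66 Ma, so Cretaceous.
B: 2.27 Ma lies in 2.58–0 Ma, so Quaternary.
C: 439 Ma lies in 443.8–419.2 Ma, so Silurian.
D: 1443 Ma lies in 1600–1400 Ma, so Calymmian.
E: 515.3 Ma lies in 538.8–485.4 Ma, so Cambrian.
Oldest = 1443 Ma, youngest = 2.27 Ma → span 1440.73 Myr.

A — Cretaceous; B — Quaternary; C — Silurian; D — Calymmian; E — Cambrian; span 1440.73 million years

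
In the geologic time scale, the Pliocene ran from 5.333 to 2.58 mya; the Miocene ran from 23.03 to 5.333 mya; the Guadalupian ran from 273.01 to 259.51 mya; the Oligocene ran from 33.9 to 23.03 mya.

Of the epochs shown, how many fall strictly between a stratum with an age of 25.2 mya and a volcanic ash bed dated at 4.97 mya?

1

The older date is 25.2 Ma and the younger is 4.97 Ma.
Epochs with start < 25.2 and end > 4.97 Ma: Miocene (23.03–5.333).
That is 1 complete epoch.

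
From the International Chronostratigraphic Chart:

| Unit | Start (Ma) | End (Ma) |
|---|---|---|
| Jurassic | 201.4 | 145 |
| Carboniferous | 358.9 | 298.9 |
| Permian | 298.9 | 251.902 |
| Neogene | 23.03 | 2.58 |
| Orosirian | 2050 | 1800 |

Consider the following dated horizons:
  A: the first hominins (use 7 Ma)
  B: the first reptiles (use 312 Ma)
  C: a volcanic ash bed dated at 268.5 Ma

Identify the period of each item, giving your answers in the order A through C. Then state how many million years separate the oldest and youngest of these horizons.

Match each age against the start–end ranges in the excerpt: A = 7 Ma → Neogene (23.03–2.58); B = 312 Ma → Carboniferous (358.9–298.9); C = 268.5 Ma → Permian (298.9–251.902).
The largest age is 312 Ma and the smallest is 7 Ma; their difference is 305 Myr.

A — Neogene; B — Carboniferous; C — Permian; span 305 million years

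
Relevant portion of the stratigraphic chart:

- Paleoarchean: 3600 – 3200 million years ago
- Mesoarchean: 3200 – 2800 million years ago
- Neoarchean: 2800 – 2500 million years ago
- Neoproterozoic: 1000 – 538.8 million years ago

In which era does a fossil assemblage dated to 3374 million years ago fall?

Paleoarchean

3374 Ma lies between 3600 and 3200 Ma, so it falls in the Paleoarchean.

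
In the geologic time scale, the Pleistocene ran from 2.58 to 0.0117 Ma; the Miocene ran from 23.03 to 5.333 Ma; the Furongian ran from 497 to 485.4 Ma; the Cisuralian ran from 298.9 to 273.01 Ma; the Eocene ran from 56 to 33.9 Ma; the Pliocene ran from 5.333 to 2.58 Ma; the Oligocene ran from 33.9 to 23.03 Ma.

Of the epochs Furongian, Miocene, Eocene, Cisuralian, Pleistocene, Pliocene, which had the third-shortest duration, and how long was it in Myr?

Start − end for each: Furongian 497 − 485.4 = 11.6; Miocene 23.03 − 5.333 = 17.697; Eocene 56 − 33.9 = 22.1; Cisuralian 298.9 − 273.01 = 25.89; Pleistocene 2.58 − 0.0117 = 2.5683; Pliocene 5.333 − 2.58 = 2.753.
Ranking these from shortest: Pleistocene < Pliocene < Furongian < Miocene < Eocene < Cisuralian.
Position 3 in that ranking is Furongian, which lasted 11.6 Myr.

Furongian, 11.6 million years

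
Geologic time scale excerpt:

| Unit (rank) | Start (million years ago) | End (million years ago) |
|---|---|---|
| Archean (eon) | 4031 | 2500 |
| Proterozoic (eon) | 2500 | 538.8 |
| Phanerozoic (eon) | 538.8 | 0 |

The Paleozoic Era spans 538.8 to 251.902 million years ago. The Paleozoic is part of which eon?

Phanerozoic

The Paleozoic (538.8–251.902 Ma) lies entirely within 538.8–0 Ma, the Phanerozoic Eon.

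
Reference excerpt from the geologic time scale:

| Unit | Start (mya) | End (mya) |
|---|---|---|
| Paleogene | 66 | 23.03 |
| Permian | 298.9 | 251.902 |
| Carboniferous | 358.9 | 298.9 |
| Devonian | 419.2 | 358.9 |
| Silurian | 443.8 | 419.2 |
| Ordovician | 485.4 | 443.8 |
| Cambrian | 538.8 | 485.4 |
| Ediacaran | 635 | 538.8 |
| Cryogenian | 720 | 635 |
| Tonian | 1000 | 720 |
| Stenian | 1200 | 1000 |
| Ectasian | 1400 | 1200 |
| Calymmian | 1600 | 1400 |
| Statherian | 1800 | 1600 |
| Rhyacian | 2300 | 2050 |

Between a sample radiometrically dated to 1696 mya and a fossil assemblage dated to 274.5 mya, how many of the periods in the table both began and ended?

11

The older date is 1696 Ma and the younger is 274.5 Ma.
Periods with start < 1696 and end > 274.5 Ma: Calymmian (1600–1400), Ectasian (1400–1200), Stenian (1200–1000), Tonian (1000–720), Cryogenian (720–635), Ediacaran (635–538.8), Cambrian (538.8–485.4), Ordovician (485.4–443.8), Silurian (443.8–419.2), Devonian (419.2–358.9), Carboniferous (358.9–298.9).
That is 11 complete periods.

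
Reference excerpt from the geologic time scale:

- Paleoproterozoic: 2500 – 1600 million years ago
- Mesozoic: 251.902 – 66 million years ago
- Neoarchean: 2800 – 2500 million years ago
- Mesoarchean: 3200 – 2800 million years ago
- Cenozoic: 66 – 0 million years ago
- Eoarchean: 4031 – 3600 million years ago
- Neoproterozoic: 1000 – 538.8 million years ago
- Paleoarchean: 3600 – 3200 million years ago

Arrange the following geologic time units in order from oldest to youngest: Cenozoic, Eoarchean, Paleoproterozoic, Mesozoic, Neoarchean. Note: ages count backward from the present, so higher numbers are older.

Eoarchean, Neoarchean, Paleoproterozoic, Mesozoic, Cenozoic

Read off each span (Ma): Cenozoic 66–0; Eoarchean 4031–3600; Paleoproterozoic 2500–1600; Mesozoic 251.902–66; Neoarchean 2800–2500.
Larger Ma is older, so oldest→youngest is Eoarchean, Neoarchean, Paleoproterozoic, Mesozoic, Cenozoic.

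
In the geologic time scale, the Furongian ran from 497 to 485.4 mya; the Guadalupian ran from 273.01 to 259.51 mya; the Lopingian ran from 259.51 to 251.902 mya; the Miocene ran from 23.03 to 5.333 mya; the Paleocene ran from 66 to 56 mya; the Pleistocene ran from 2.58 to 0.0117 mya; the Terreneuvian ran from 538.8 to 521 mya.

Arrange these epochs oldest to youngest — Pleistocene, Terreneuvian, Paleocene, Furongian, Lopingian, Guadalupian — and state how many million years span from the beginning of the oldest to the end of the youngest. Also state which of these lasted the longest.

Start ages (Ma): Terreneuvian 538.8, Furongian 497, Guadalupian 273.01, Lopingian 259.51, Paleocene 66, Pleistocene 2.58.
Ordered oldest to youngest: Terreneuvian, Furongian, Guadalupian, Lopingian, Paleocene, Pleistocene.
Span = 538.8 − 0.0117 = 538.7883 Myr.
Durations: Pleistocene 2.5683, Terreneuvian 17.8, Paleocene 10, Lopingian 7.608, Guadalupian 13.5, Furongian 11.6 → longest is Terreneuvian (17.8 Myr).

Terreneuvian → Furongian → Guadalupian → Lopingian → Paleocene → Pleistocene; total span 538.7883 Myr; longest is Terreneuvian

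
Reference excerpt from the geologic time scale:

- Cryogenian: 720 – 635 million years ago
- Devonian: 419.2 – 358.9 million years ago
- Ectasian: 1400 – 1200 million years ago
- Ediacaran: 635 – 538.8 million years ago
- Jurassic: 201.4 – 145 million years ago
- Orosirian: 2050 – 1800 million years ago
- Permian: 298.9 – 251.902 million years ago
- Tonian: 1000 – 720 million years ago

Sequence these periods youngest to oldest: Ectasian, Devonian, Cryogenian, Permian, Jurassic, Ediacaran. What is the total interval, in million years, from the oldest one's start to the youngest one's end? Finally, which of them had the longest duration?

From the excerpt: Ectasian 1400–1200; Devonian 419.2–358.9; Cryogenian 720–635; Permian 298.9–251.902; Jurassic 201.4–145; Ediacaran 635–538.8 (Ma).
Larger Ma is earlier, so the oldest is Ectasian and the youngest is Jurassic; youngest to oldest: Jurassic, Permian, Devonian, Ediacaran, Cryogenian, Ectasian.
Oldest start 1400 minus youngest end 145 gives 1255 Myr overall.
Individual lengths (start − end): Jurassic 56.4; Cryogenian 85; Permian 46.998; Ectasian 200; Devonian 60.3; Ediacaran 96.2. The largest is Ectasian at 200 Myr.

Jurassic → Permian → Devonian → Ediacaran → Cryogenian → Ectasian; total span 1255 Myr; longest is Ectasian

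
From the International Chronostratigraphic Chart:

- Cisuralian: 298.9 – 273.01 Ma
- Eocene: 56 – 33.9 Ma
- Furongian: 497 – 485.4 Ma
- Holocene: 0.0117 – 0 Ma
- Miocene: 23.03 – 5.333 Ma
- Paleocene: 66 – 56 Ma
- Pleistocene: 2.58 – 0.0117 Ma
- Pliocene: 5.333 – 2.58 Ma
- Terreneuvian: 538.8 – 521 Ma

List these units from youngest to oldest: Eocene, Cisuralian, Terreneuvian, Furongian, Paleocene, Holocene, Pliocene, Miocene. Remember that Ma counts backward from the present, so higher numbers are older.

Holocene, Pliocene, Miocene, Eocene, Paleocene, Cisuralian, Furongian, Terreneuvian

The oldest of these is Terreneuvian (starts 538.8 Ma) and the youngest is Holocene (ends 0 Ma).
In between, by decreasing start age: Furongian (497), Cisuralian (298.9), Paleocene (66), Eocene (56), Miocene (23.03), Pliocene (5.333).
Listing youngest first means reversing that sequence.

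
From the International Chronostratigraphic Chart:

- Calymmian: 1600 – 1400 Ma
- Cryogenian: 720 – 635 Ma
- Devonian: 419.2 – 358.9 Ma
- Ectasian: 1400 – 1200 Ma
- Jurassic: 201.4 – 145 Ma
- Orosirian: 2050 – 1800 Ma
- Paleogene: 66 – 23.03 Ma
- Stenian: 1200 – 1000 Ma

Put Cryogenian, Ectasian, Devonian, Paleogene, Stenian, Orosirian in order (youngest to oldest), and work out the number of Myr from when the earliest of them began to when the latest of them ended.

Paleogene → Devonian → Cryogenian → Stenian → Ectasian → Orosirian; total span 2026.97 Myr

Start ages (Ma): Orosirian 2050, Ectasian 1400, Stenian 1200, Cryogenian 720, Devonian 419.2, Paleogene 66.
Ordered youngest to oldest: Paleogene, Devonian, Cryogenian, Stenian, Ectasian, Orosirian.
Span = 2050 − 23.03 = 2026.97 Myr.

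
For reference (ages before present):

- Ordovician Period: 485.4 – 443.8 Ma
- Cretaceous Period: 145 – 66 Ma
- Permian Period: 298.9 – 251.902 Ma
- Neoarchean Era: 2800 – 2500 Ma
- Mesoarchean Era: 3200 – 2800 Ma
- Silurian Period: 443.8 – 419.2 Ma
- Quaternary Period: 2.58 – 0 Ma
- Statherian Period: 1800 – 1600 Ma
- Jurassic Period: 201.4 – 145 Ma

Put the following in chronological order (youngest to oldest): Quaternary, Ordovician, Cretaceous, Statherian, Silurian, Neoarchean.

Sorting by start age (ascending Ma, since larger Ma = older): Quaternary start 2.58, Cretaceous start 145, Silurian start 443.8, Ordovician start 485.4, Statherian start 1800, Neoarchean start 2800.

Quaternary, Cretaceous, Silurian, Ordovician, Statherian, Neoarchean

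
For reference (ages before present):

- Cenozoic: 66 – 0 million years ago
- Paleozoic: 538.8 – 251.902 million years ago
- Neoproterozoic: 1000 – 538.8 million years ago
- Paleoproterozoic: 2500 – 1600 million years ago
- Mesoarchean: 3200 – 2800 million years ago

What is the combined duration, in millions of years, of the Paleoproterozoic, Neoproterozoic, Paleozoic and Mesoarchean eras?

2048.098 million years

Each duration: Paleoproterozoic = 900; Neoproterozoic = 461.2; Paleozoic = 286.898; Mesoarchean = 400.
Sum: 900 + 461.2 + 286.898 + 400 = 2048.098 Myr.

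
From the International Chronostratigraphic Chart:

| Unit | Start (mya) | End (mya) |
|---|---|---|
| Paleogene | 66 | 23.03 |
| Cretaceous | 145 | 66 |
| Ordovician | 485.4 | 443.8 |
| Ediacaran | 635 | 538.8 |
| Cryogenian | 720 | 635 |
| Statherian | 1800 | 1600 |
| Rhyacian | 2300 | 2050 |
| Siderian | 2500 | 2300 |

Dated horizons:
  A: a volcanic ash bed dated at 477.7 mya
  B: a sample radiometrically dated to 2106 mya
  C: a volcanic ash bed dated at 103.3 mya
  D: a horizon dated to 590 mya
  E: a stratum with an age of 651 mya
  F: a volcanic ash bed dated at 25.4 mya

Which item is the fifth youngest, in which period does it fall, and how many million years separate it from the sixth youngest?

E, in the Cryogenian; 1455 million years to B

Sorted youngest-first by Ma: F (25.4), C (103.3), A (477.7), D (590), E (651), B (2106).
The fifth youngest is E at 651 Ma, which lies in 720–635 Ma: the Cryogenian.
The sixth youngest is B at 2106 Ma; separation = |651 − 2106| = 1455 Myr.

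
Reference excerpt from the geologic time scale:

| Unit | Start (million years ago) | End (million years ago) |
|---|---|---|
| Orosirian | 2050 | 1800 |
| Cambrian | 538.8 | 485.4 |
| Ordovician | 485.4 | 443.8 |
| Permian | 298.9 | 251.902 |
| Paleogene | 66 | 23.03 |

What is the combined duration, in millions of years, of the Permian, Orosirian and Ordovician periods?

Duration is start − end for each: (298.9 − 251.902) + (2050 − 1800) + (485.4 − 443.8).
That is 46.998 + 250 + 41.6, which totals 338.598 million years.

338.598 million years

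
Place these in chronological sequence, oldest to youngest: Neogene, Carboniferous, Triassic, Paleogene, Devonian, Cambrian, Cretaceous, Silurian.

Cambrian, Silurian, Devonian, Carboniferous, Triassic, Cretaceous, Paleogene, Neogene

Group by era (each group listed oldest first) — Paleozoic: Cambrian, Silurian, Devonian, Carboniferous; Mesozoic: Triassic, Cretaceous; Cenozoic: Paleogene, Neogene. The eras run Paleozoic → Mesozoic → Cenozoic. Concatenating the groups in that era order gives oldest to youngest directly.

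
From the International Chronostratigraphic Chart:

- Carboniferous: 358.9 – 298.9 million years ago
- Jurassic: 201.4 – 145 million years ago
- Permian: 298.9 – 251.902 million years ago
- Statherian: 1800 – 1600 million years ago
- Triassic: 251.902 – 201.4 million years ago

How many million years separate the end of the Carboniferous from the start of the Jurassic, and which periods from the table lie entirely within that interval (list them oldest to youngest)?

97.5 million years; Permian, Triassic

End of Carboniferous = 298.9 Ma; start of Jurassic = 201.4 Ma.
Gap = 298.9 − 201.4 = 97.5 Myr.
Periods wholly inside 298.9–201.4 Ma: Permian (298.9–251.902), Triassic (251.902–201.4).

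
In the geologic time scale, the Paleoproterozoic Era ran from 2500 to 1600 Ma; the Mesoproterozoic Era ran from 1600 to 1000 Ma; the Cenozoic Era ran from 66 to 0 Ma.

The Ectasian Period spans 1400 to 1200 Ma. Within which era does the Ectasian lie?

The Ectasian (1400–1200 Ma) lies entirely within 1600–1000 Ma, the Mesoproterozoic Era.

Mesoproterozoic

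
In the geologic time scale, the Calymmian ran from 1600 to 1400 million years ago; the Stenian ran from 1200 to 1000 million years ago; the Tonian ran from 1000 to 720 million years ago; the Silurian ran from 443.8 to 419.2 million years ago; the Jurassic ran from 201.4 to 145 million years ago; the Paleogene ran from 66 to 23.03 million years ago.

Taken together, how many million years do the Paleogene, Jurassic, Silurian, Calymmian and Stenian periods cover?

Duration is start − end for each: (66 − 23.03) + (201.4 − 145) + (443.8 − 419.2) + (1600 − 1400) + (1200 − 1000).
That is 42.97 + 56.4 + 24.6 + 200 + 200, which totals 523.97 million years.

523.97 million years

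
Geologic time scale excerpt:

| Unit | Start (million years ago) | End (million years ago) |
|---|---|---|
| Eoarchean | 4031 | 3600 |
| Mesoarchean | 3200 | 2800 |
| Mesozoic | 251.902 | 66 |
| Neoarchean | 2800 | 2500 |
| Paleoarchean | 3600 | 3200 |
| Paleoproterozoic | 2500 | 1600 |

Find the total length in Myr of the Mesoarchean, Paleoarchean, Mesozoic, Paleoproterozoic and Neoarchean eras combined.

2185.902 million years

Duration is start − end for each: (3200 − 2800) + (3600 − 3200) + (251.902 − 66) + (2500 − 1600) + (2800 − 2500).
That is 400 + 400 + 185.902 + 900 + 300, which totals 2185.902 million years.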